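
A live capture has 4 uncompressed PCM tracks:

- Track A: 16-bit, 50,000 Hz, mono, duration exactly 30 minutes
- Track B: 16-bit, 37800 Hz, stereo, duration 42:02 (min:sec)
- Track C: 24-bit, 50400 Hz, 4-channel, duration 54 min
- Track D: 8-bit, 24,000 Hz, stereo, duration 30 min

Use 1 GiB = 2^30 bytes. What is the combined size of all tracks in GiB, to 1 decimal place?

2.4 GiB

Track A: exactly 30 minutes = 1,800 s; 50,000 × 1,800 × 2 × 1 = 180,000,000 bytes.
Track B: 42:02 (min:sec) = 2,522 s; 37,800 × 2,522 × 2 × 2 = 381,326,400 bytes.
Track C: 54 min = 3,240 s; 50,400 × 3,240 × 3 × 4 = 1,959,552,000 bytes.
Track D: 30 min = 1,800 s; 24,000 × 1,800 × 1 × 2 = 86,400,000 bytes.
Total = 2,607,278,400 bytes = 2.4 GiB.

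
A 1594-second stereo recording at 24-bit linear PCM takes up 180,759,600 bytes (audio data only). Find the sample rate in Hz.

Bytes = sample_rate × seconds × bytes_per_sample × channels.
sample_rate = 180,759,600 / (1,594 × 3 × 2) = 180,759,600 / 9,564 = 18,900 Hz.

18,900 Hz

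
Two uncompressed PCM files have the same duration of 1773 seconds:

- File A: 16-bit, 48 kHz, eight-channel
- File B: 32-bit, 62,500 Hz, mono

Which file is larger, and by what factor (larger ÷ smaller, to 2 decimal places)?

File A: 48,000 × 2 × 8 = 768,000 bytes/s.
File B: 62,500 × 4 × 1 = 250,000 bytes/s.
File A is larger; ratio = 1,361,664,000 / 443,250,000 = 3.07.

File A, by a factor of 3.07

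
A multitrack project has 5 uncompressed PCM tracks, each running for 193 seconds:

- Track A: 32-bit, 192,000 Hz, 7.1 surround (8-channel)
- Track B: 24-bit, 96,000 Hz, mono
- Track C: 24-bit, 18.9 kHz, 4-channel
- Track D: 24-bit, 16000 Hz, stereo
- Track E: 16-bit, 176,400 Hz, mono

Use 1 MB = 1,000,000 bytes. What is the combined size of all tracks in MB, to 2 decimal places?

Track A: 192,000 × 193 × 4 × 8 = 1,185,792,000 bytes.
Track B: 96,000 × 193 × 3 × 1 = 55,584,000 bytes.
Track C: 18,900 × 193 × 3 × 4 = 43,772,400 bytes.
Track D: 16,000 × 193 × 3 × 2 = 18,528,000 bytes.
Track E: 176,400 × 193 × 2 × 1 = 68,090,400 bytes.
Total = 1,371,766,800 bytes = 1371.77 MB.

1371.77 MB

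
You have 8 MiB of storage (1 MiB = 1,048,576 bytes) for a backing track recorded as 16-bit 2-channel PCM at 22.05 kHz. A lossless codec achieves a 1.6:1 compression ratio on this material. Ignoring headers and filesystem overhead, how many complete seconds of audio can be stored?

Uncompressed byte rate = 22,050 × 2 × 2 = 88,200 bytes/s.
After 1.6:1 compression, effective rate ≈ 55125 bytes/s.
Capacity = 8 × 1,048,576 = 8,388,608 bytes.
8,388,608 / effective rate ≈ 152.17 s → 152 seconds.

152 seconds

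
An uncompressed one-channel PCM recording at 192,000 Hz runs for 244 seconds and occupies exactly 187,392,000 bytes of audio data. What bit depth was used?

Bytes per sample = 187,392,000 / (192,000 × 244 × 1) = 187,392,000 / 46,848,000 = 4.
Bit depth = 4 × 8 = 32 bits.

32 bits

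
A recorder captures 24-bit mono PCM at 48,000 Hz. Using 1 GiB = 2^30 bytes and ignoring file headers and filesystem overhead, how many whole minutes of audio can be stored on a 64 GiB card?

7,953 minutes

Uncompressed byte rate = 48,000 × 3 × 1 = 144,000 bytes/s.
Capacity = 64 × 1,073,741,824 = 68,719,476,736 bytes.
68,719,476,736 / 144,000 ≈ 477218.59 s → 7,953 minutes.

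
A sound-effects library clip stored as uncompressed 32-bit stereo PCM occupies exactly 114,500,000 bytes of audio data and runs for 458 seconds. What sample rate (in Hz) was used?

31,250 Hz

Bytes = sample_rate × seconds × bytes_per_sample × channels.
sample_rate = 114,500,000 / (458 × 4 × 2) = 114,500,000 / 3,664 = 31,250 Hz.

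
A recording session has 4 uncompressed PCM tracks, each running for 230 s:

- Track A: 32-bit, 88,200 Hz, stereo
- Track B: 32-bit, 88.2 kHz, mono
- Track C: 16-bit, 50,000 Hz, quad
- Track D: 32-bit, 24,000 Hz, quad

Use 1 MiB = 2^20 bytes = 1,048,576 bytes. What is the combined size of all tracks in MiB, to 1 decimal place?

404.1 MiB

Track A: 88,200 × 230 × 4 × 2 = 162,288,000 bytes.
Track B: 88,200 × 230 × 4 × 1 = 81,144,000 bytes.
Track C: 50,000 × 230 × 2 × 4 = 92,000,000 bytes.
Track D: 24,000 × 230 × 4 × 4 = 88,320,000 bytes.
Total = 423,752,000 bytes = 404.1 MiB.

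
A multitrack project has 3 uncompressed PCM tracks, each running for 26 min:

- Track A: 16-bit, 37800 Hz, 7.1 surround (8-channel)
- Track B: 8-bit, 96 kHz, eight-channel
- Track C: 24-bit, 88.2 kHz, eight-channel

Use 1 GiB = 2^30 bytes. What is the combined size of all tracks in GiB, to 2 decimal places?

26 min = 1,560 s.
Track A: 37,800 × 1,560 × 2 × 8 = 943,488,000 bytes.
Track B: 96,000 × 1,560 × 1 × 8 = 1,198,080,000 bytes.
Track C: 88,200 × 1,560 × 3 × 8 = 3,302,208,000 bytes.
Total = 5,443,776,000 bytes = 5.07 GiB.

5.07 GiB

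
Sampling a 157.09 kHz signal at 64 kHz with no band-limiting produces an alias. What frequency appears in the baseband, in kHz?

29.09 kHz

Nyquist = 64,000/2 = 32,000 Hz; 157,090 Hz exceeds it.
Alias = |157,090 − 2×64,000| = |157,090 − 128,000| = 29,090 Hz = 29.09 kHz.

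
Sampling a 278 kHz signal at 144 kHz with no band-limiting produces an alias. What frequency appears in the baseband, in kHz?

Nyquist = 144,000/2 = 72,000 Hz; 278,000 Hz exceeds it.
Alias = |278,000 − 2×144,000| = |278,000 − 288,000| = 10,000 Hz = 10 kHz.

10 kHz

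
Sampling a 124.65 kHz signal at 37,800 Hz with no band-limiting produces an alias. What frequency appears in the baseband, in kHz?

11.25 kHz

Nyquist = 37,800/2 = 18,900 Hz; 124,650 Hz exceeds it.
Alias = |124,650 − 3×37,800| = |124,650 − 113,400| = 11,250 Hz = 11.25 kHz.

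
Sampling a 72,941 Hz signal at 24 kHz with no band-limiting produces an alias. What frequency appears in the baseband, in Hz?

941 Hz

Nyquist = 24,000/2 = 12,000 Hz; 72,941 Hz exceeds it.
Alias = |72,941 − 3×24,000| = |72,941 − 72,000| = 941 Hz.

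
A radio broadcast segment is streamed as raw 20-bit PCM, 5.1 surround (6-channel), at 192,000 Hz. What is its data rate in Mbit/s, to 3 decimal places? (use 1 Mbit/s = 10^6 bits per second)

23.040 Mbit/s

Bit rate = 192,000 × 20 × 6 = 23,040,000 bits/s.
= 23.040 Mbit/s.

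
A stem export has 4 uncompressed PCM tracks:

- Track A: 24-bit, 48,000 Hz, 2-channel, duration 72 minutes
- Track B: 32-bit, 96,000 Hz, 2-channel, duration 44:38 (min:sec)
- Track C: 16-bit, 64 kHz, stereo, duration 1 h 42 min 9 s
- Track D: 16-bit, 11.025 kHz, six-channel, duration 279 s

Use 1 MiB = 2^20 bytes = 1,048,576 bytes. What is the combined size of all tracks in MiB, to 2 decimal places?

Track A: 72 minutes = 4,320 s; 48,000 × 4,320 × 3 × 2 = 1,244,160,000 bytes.
Track B: 44:38 (min:sec) = 2,678 s; 96,000 × 2,678 × 4 × 2 = 2,056,704,000 bytes.
Track C: 1 h 42 min 9 s = 6,129 s; 64,000 × 6,129 × 2 × 2 = 1,569,024,000 bytes.
Track D: 11,025 × 279 × 2 × 6 = 36,911,700 bytes.
Total = 4,906,799,700 bytes = 4679.49 MiB.

4679.49 MiB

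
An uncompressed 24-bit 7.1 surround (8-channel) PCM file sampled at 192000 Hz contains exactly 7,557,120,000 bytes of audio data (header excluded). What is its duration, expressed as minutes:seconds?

Byte rate = 192,000 × 3 × 8 = 4,608,000 bytes/s.
Duration = 7,557,120,000 / 4,608,000 = 1,640 s.
1,640 s = 27:20.

27:20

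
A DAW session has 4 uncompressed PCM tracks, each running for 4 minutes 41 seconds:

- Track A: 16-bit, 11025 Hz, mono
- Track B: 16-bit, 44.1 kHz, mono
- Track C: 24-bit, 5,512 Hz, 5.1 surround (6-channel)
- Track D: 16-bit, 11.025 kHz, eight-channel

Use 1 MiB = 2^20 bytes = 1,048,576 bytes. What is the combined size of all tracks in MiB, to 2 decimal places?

103.41 MiB

4 minutes 41 seconds = 281 s.
Track A: 11,025 × 281 × 2 × 1 = 6,196,050 bytes.
Track B: 44,100 × 281 × 2 × 1 = 24,784,200 bytes.
Track C: 5,512 × 281 × 3 × 6 = 27,879,696 bytes.
Track D: 11,025 × 281 × 2 × 8 = 49,568,400 bytes.
Total = 108,428,346 bytes = 103.41 MiB.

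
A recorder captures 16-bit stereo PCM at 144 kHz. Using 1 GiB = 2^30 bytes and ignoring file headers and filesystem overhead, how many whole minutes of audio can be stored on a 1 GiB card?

Uncompressed byte rate = 144,000 × 2 × 2 = 576,000 bytes/s.
Capacity = 1 × 1,073,741,824 = 1,073,741,824 bytes.
1,073,741,824 / 576,000 ≈ 1864.14 s → 31 minutes.

31 minutes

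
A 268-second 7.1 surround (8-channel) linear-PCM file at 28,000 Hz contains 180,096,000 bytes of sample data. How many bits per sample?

24 bits

Bytes per sample = 180,096,000 / (28,000 × 268 × 8) = 180,096,000 / 60,032,000 = 3.
Bit depth = 3 × 8 = 24 bits.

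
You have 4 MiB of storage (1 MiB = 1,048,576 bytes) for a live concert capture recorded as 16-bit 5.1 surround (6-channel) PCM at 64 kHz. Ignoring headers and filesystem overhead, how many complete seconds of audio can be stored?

Uncompressed byte rate = 64,000 × 2 × 6 = 768,000 bytes/s.
Capacity = 4 × 1,048,576 = 4,194,304 bytes.
4,194,304 / 768,000 ≈ 5.46 s → 5 seconds.

5 seconds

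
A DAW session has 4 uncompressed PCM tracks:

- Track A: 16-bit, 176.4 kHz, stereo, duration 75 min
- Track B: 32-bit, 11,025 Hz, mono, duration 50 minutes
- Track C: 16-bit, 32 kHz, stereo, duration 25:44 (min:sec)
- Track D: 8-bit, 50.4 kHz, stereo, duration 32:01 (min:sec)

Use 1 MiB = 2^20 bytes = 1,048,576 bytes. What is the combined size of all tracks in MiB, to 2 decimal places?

3527.42 MiB

Track A: 75 min = 4,500 s; 176,400 × 4,500 × 2 × 2 = 3,175,200,000 bytes.
Track B: 50 minutes = 3,000 s; 11,025 × 3,000 × 4 × 1 = 132,300,000 bytes.
Track C: 25:44 (min:sec) = 1,544 s; 32,000 × 1,544 × 2 × 2 = 197,632,000 bytes.
Track D: 32:01 (min:sec) = 1,921 s; 50,400 × 1,921 × 1 × 2 = 193,636,800 bytes.
Total = 3,698,768,800 bytes = 3527.42 MiB.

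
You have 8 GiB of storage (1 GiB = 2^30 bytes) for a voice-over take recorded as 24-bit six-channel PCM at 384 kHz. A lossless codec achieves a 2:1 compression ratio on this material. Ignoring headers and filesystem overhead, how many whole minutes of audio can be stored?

Uncompressed byte rate = 384,000 × 3 × 6 = 6,912,000 bytes/s.
After 2:1 compression, effective rate ≈ 3456000 bytes/s.
Capacity = 8 × 1,073,741,824 = 8,589,934,592 bytes.
8,589,934,592 / effective rate ≈ 2485.51 s → 41 minutes.

41 minutes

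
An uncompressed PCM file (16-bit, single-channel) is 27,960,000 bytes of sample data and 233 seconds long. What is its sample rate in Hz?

60,000 Hz

Bytes = sample_rate × seconds × bytes_per_sample × channels.
sample_rate = 27,960,000 / (233 × 2 × 1) = 27,960,000 / 466 = 60,000 Hz.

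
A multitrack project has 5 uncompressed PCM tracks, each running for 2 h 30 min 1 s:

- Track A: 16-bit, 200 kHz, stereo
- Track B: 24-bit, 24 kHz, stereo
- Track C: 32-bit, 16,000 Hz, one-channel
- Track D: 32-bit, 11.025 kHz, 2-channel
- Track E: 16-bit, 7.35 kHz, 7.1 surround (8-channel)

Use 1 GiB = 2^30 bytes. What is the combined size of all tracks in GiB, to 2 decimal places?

10.18 GiB

2 h 30 min 1 s = 9,001 s.
Track A: 200,000 × 9,001 × 2 × 2 = 7,200,800,000 bytes.
Track B: 24,000 × 9,001 × 3 × 2 = 1,296,144,000 bytes.
Track C: 16,000 × 9,001 × 4 × 1 = 576,064,000 bytes.
Track D: 11,025 × 9,001 × 4 × 2 = 793,888,200 bytes.
Track E: 7,350 × 9,001 × 2 × 8 = 1,058,517,600 bytes.
Total = 10,925,413,800 bytes = 10.18 GiB.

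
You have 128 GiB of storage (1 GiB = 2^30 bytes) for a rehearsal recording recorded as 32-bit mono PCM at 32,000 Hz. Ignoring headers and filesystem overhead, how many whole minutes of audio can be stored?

Uncompressed byte rate = 32,000 × 4 × 1 = 128,000 bytes/s.
Capacity = 128 × 1,073,741,824 = 137,438,953,472 bytes.
137,438,953,472 / 128,000 ≈ 1073741.82 s → 17,895 minutes.

17,895 minutes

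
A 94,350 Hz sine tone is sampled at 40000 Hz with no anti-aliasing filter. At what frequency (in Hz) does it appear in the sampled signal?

14,350 Hz

Nyquist = 40,000/2 = 20,000 Hz; 94,350 Hz exceeds it.
Alias = |94,350 − 2×40,000| = |94,350 − 80,000| = 14,350 Hz.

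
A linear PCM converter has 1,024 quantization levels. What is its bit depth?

log2(1,024) = 10.

10 bits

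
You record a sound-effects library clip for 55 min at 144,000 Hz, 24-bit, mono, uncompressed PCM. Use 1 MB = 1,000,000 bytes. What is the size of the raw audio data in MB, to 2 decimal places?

1425.60 MB

Duration = 55 min = 3,300 s.
Bytes = 144,000 samples/s × 3,300 s × 3 bytes/sample × 1 ch = 1,425,600,000 bytes.
1,425,600,000 / 1,000,000 = 1425.60 MB.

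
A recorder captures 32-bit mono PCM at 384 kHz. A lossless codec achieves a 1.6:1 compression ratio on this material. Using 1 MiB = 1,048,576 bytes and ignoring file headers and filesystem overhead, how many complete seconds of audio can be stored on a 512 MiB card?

Uncompressed byte rate = 384,000 × 4 × 1 = 1,536,000 bytes/s.
After 1.6:1 compression, effective rate ≈ 960000 bytes/s.
Capacity = 512 × 1,048,576 = 536,870,912 bytes.
536,870,912 / effective rate ≈ 559.24 s → 559 seconds.

559 seconds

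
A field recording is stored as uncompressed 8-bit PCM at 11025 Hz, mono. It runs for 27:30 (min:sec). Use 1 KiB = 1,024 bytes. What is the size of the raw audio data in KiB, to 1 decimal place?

17764.9 KiB

Duration = 27:30 (min:sec) = 1,650 s.
Bytes = 11,025 samples/s × 1,650 s × 1 bytes/sample × 1 ch = 18,191,250 bytes.
18,191,250 / 1,024 = 17764.9 KiB.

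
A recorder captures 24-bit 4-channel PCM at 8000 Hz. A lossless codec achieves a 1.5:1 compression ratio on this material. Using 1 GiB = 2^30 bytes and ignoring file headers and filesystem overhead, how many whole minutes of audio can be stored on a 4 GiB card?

1,118 minutes

Uncompressed byte rate = 8,000 × 3 × 4 = 96,000 bytes/s.
After 1.5:1 compression, effective rate ≈ 64000 bytes/s.
Capacity = 4 × 1,073,741,824 = 4,294,967,296 bytes.
4,294,967,296 / effective rate ≈ 67108.86 s → 1,118 minutes.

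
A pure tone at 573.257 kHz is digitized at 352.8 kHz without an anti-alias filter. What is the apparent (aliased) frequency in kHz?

132.343 kHz

Nyquist = 352,800/2 = 176,400 Hz; 573,257 Hz exceeds it.
Alias = |573,257 − 2×352,800| = |573,257 − 705,600| = 132,343 Hz = 132.343 kHz.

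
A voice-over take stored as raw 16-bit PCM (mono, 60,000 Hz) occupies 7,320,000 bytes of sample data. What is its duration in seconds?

61 seconds

Byte rate = 60,000 × 2 × 1 = 120,000 bytes/s.
Duration = 7,320,000 / 120,000 = 61 s.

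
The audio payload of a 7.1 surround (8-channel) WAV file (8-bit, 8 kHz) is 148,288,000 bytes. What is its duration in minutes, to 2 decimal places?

Byte rate = 8,000 × 1 × 8 = 64,000 bytes/s.
Duration = 148,288,000 / 64,000 = 2,317 s.
2,317 s / 60 = 38.62 minutes.

38.62 minutes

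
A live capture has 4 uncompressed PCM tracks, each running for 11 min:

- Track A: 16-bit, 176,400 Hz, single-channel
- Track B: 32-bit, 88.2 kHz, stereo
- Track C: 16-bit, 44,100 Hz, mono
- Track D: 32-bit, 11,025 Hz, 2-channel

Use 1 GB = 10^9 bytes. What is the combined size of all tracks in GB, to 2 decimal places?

11 min = 660 s.
Track A: 176,400 × 660 × 2 × 1 = 232,848,000 bytes.
Track B: 88,200 × 660 × 4 × 2 = 465,696,000 bytes.
Track C: 44,100 × 660 × 2 × 1 = 58,212,000 bytes.
Track D: 11,025 × 660 × 4 × 2 = 58,212,000 bytes.
Total = 814,968,000 bytes = 0.81 GB.

0.81 GB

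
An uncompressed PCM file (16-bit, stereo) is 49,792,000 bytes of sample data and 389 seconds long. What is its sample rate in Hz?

Bytes = sample_rate × seconds × bytes_per_sample × channels.
sample_rate = 49,792,000 / (389 × 2 × 2) = 49,792,000 / 1,556 = 32,000 Hz.

32,000 Hz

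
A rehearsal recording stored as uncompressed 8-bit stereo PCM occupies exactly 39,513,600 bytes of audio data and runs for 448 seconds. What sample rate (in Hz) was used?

44,100 Hz

Bytes = sample_rate × seconds × bytes_per_sample × channels.
sample_rate = 39,513,600 / (448 × 1 × 2) = 39,513,600 / 896 = 44,100 Hz.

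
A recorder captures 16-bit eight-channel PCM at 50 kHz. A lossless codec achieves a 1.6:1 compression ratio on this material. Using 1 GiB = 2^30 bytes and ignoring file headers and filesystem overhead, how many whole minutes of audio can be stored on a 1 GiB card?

Uncompressed byte rate = 50,000 × 2 × 8 = 800,000 bytes/s.
After 1.6:1 compression, effective rate ≈ 500000 bytes/s.
Capacity = 1 × 1,073,741,824 = 1,073,741,824 bytes.
1,073,741,824 / effective rate ≈ 2147.48 s → 35 minutes.

35 minutes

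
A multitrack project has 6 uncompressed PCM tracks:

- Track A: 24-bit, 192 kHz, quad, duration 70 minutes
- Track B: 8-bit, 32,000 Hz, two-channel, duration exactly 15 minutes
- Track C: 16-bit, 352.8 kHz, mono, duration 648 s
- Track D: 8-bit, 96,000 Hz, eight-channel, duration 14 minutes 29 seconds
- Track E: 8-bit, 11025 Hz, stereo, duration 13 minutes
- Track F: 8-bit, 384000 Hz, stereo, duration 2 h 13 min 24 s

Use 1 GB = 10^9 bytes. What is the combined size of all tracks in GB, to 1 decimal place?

17.0 GB

Track A: 70 minutes = 4,200 s; 192,000 × 4,200 × 3 × 4 = 9,676,800,000 bytes.
Track B: exactly 15 minutes = 900 s; 32,000 × 900 × 1 × 2 = 57,600,000 bytes.
Track C: 352,800 × 648 × 2 × 1 = 457,228,800 bytes.
Track D: 14 minutes 29 seconds = 869 s; 96,000 × 869 × 1 × 8 = 667,392,000 bytes.
Track E: 13 minutes = 780 s; 11,025 × 780 × 1 × 2 = 17,199,000 bytes.
Track F: 2 h 13 min 24 s = 8,004 s; 384,000 × 8,004 × 1 × 2 = 6,147,072,000 bytes.
Total = 17,023,291,800 bytes = 17.0 GB.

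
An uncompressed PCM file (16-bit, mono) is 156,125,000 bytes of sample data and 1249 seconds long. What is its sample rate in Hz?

62,500 Hz

Bytes = sample_rate × seconds × bytes_per_sample × channels.
sample_rate = 156,125,000 / (1,249 × 2 × 1) = 156,125,000 / 2,498 = 62,500 Hz.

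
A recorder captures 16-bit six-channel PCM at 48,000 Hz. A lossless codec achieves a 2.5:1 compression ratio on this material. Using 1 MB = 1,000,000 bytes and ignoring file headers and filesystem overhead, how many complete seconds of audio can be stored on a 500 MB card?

2,170 seconds

Uncompressed byte rate = 48,000 × 2 × 6 = 576,000 bytes/s.
After 2.5:1 compression, effective rate ≈ 230400 bytes/s.
Capacity = 500 × 1,000,000 = 500,000,000 bytes.
500,000,000 / effective rate ≈ 2170.14 s → 2,170 seconds.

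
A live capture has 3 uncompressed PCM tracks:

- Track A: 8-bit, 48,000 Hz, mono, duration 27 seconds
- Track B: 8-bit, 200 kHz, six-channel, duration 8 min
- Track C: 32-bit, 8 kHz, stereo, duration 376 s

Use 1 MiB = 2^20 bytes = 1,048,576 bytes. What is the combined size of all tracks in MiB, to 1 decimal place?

573.5 MiB

Track A: 48,000 × 27 × 1 × 1 = 1,296,000 bytes.
Track B: 8 min = 480 s; 200,000 × 480 × 1 × 6 = 576,000,000 bytes.
Track C: 8,000 × 376 × 4 × 2 = 24,064,000 bytes.
Total = 601,360,000 bytes = 573.5 MiB.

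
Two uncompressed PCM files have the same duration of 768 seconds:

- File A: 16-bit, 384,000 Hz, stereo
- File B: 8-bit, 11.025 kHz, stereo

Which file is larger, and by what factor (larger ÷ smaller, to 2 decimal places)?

File A, by a factor of 69.66

File A: 384,000 × 2 × 2 = 1,536,000 bytes/s.
File B: 11,025 × 1 × 2 = 22,050 bytes/s.
File A is larger; ratio = 1,179,648,000 / 16,934,400 = 69.66.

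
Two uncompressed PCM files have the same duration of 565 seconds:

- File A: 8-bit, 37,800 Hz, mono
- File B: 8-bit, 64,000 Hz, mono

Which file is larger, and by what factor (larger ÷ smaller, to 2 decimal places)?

File A: 37,800 × 1 × 1 = 37,800 bytes/s.
File B: 64,000 × 1 × 1 = 64,000 bytes/s.
File B is larger; ratio = 36,160,000 / 21,357,000 = 1.69.

File B, by a factor of 1.69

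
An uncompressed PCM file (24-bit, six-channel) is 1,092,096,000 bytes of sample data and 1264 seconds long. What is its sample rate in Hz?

48,000 Hz

Bytes = sample_rate × seconds × bytes_per_sample × channels.
sample_rate = 1,092,096,000 / (1,264 × 3 × 6) = 1,092,096,000 / 22,752 = 48,000 Hz.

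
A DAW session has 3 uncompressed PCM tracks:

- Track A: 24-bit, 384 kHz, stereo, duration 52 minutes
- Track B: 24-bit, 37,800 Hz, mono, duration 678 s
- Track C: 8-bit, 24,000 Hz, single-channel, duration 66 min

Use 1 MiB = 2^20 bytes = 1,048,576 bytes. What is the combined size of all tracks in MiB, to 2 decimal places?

7019.43 MiB

Track A: 52 minutes = 3,120 s; 384,000 × 3,120 × 3 × 2 = 7,188,480,000 bytes.
Track B: 37,800 × 678 × 3 × 1 = 76,885,200 bytes.
Track C: 66 min = 3,960 s; 24,000 × 3,960 × 1 × 1 = 95,040,000 bytes.
Total = 7,360,405,200 bytes = 7019.43 MiB.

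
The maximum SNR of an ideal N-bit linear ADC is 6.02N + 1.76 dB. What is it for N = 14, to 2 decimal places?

86.04 dB

6.02 × 14 + 1.76 = 86.04 dB.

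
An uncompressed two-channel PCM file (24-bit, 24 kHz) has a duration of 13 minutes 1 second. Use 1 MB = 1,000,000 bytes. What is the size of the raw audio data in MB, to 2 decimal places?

Duration = 13 minutes 1 second = 781 s.
Bytes = 24,000 samples/s × 781 s × 3 bytes/sample × 2 ch = 112,464,000 bytes.
112,464,000 / 1,000,000 = 112.46 MB.

112.46 MB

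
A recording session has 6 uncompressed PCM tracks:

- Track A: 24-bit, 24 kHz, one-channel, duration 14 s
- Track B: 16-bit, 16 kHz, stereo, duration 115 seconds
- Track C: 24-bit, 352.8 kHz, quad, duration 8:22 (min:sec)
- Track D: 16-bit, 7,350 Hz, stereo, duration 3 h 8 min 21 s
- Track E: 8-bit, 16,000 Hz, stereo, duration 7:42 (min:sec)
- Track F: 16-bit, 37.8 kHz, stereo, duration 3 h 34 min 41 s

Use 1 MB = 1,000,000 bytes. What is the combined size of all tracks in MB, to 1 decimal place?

Track A: 24,000 × 14 × 3 × 1 = 1,008,000 bytes.
Track B: 16,000 × 115 × 2 × 2 = 7,360,000 bytes.
Track C: 8:22 (min:sec) = 502 s; 352,800 × 502 × 3 × 4 = 2,125,267,200 bytes.
Track D: 3 h 8 min 21 s = 11,301 s; 7,350 × 11,301 × 2 × 2 = 332,249,400 bytes.
Track E: 7:42 (min:sec) = 462 s; 16,000 × 462 × 1 × 2 = 14,784,000 bytes.
Track F: 3 h 34 min 41 s = 12,881 s; 37,800 × 12,881 × 2 × 2 = 1,947,607,200 bytes.
Total = 4,428,275,800 bytes = 4428.3 MB.

4428.3 MB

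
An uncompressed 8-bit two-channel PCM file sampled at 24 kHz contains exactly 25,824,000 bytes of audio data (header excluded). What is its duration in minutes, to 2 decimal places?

8.97 minutes

Byte rate = 24,000 × 1 × 2 = 48,000 bytes/s.
Duration = 25,824,000 / 48,000 = 538 s.
538 s / 60 = 8.97 minutes.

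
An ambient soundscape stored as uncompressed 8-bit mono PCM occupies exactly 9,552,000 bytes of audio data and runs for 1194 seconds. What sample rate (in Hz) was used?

8,000 Hz

Bytes = sample_rate × seconds × bytes_per_sample × channels.
sample_rate = 9,552,000 / (1,194 × 1 × 1) = 9,552,000 / 1,194 = 8,000 Hz.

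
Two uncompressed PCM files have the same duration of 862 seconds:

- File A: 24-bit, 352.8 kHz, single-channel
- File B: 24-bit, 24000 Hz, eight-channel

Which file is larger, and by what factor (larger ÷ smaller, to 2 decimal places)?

File A, by a factor of 1.84

File A: 352,800 × 3 × 1 = 1,058,400 bytes/s.
File B: 24,000 × 3 × 8 = 576,000 bytes/s.
File A is larger; ratio = 912,340,800 / 496,512,000 = 1.84.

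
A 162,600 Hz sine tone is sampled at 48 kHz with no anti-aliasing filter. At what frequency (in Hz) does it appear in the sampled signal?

18,600 Hz

Nyquist = 48,000/2 = 24,000 Hz; 162,600 Hz exceeds it.
Alias = |162,600 − 3×48,000| = |162,600 − 144,000| = 18,600 Hz.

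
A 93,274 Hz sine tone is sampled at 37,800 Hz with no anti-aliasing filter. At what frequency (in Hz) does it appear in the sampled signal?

17,674 Hz

Nyquist = 37,800/2 = 18,900 Hz; 93,274 Hz exceeds it.
Alias = |93,274 − 2×37,800| = |93,274 − 75,600| = 17,674 Hz.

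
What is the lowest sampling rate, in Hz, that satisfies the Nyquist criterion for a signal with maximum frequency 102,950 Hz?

205,900 Hz

Minimum sample rate = 2 × 102,950 Hz = 205,900 Hz.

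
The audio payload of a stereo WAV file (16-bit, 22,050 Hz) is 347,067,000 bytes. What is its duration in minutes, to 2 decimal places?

Byte rate = 22,050 × 2 × 2 = 88,200 bytes/s.
Duration = 347,067,000 / 88,200 = 3,935 s.
3,935 s / 60 = 65.58 minutes.

65.58 minutes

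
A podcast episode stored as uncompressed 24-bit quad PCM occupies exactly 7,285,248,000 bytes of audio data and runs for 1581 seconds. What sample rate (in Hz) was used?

384,000 Hz

Bytes = sample_rate × seconds × bytes_per_sample × channels.
sample_rate = 7,285,248,000 / (1,581 × 3 × 4) = 7,285,248,000 / 18,972 = 384,000 Hz.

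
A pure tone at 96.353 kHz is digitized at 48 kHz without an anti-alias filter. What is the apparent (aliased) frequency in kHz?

0.353 kHz

Nyquist = 48,000/2 = 24,000 Hz; 96,353 Hz exceeds it.
Alias = |96,353 − 2×48,000| = |96,353 − 96,000| = 353 Hz = 0.353 kHz.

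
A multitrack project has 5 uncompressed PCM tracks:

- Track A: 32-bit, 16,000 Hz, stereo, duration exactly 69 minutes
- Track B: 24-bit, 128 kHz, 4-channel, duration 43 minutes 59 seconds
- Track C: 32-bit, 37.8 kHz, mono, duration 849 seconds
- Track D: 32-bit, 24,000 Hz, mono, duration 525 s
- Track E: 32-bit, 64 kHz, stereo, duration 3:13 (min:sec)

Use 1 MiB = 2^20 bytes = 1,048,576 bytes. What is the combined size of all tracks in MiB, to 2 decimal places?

Track A: exactly 69 minutes = 4,140 s; 16,000 × 4,140 × 4 × 2 = 529,920,000 bytes.
Track B: 43 minutes 59 seconds = 2,639 s; 128,000 × 2,639 × 3 × 4 = 4,053,504,000 bytes.
Track C: 37,800 × 849 × 4 × 1 = 128,368,800 bytes.
Track D: 24,000 × 525 × 4 × 1 = 50,400,000 bytes.
Track E: 3:13 (min:sec) = 193 s; 64,000 × 193 × 4 × 2 = 98,816,000 bytes.
Total = 4,861,008,800 bytes = 4635.82 MiB.

4635.82 MiB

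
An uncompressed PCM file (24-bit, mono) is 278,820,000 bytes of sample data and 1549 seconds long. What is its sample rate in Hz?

Bytes = sample_rate × seconds × bytes_per_sample × channels.
sample_rate = 278,820,000 / (1,549 × 3 × 1) = 278,820,000 / 4,647 = 60,000 Hz.

60,000 Hz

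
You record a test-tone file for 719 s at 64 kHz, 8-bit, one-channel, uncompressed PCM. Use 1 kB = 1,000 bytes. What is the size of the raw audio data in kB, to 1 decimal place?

Bytes = 64,000 samples/s × 719 s × 1 bytes/sample × 1 ch = 46,016,000 bytes.
46,016,000 / 1,000 = 46016.0 kB.

46016.0 kB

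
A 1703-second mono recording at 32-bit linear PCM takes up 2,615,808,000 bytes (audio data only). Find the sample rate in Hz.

Bytes = sample_rate × seconds × bytes_per_sample × channels.
sample_rate = 2,615,808,000 / (1,703 × 4 × 1) = 2,615,808,000 / 6,812 = 384,000 Hz.

384,000 Hz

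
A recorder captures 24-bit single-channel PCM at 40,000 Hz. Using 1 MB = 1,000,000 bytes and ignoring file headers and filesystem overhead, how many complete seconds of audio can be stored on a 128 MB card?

1,066 seconds

Uncompressed byte rate = 40,000 × 3 × 1 = 120,000 bytes/s.
Capacity = 128 × 1,000,000 = 128,000,000 bytes.
128,000,000 / 120,000 ≈ 1066.67 s → 1,066 seconds.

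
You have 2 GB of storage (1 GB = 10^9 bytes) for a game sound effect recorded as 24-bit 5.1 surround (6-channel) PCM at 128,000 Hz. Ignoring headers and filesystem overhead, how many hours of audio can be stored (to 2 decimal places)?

0.24 hours

Uncompressed byte rate = 128,000 × 3 × 6 = 2,304,000 bytes/s.
Capacity = 2 × 1,000,000,000 = 2,000,000,000 bytes.
2,000,000,000 / 2,304,000 ≈ 868.06 s → 0.24 hours.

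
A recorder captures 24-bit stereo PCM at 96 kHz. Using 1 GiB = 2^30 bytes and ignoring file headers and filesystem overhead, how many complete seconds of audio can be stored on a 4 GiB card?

7,456 seconds

Uncompressed byte rate = 96,000 × 3 × 2 = 576,000 bytes/s.
Capacity = 4 × 1,073,741,824 = 4,294,967,296 bytes.
4,294,967,296 / 576,000 ≈ 7456.54 s → 7,456 seconds.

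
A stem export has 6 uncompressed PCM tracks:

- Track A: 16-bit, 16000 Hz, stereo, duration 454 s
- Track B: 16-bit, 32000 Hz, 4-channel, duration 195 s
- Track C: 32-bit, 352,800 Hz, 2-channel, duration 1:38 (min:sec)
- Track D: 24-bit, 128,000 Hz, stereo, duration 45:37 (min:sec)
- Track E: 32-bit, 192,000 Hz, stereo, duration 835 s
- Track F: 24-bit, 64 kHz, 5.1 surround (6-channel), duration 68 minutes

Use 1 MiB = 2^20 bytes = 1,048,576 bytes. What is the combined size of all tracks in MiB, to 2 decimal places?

8049.30 MiB

Track A: 16,000 × 454 × 2 × 2 = 29,056,000 bytes.
Track B: 32,000 × 195 × 2 × 4 = 49,920,000 bytes.
Track C: 1:38 (min:sec) = 98 s; 352,800 × 98 × 4 × 2 = 276,595,200 bytes.
Track D: 45:37 (min:sec) = 2,737 s; 128,000 × 2,737 × 3 × 2 = 2,102,016,000 bytes.
Track E: 192,000 × 835 × 4 × 2 = 1,282,560,000 bytes.
Track F: 68 minutes = 4,080 s; 64,000 × 4,080 × 3 × 6 = 4,700,160,000 bytes.
Total = 8,440,307,200 bytes = 8049.30 MiB.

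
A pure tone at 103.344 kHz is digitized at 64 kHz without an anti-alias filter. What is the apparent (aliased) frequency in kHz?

24.656 kHz

Nyquist = 64,000/2 = 32,000 Hz; 103,344 Hz exceeds it.
Alias = |103,344 − 2×64,000| = |103,344 − 128,000| = 24,656 Hz = 24.656 kHz.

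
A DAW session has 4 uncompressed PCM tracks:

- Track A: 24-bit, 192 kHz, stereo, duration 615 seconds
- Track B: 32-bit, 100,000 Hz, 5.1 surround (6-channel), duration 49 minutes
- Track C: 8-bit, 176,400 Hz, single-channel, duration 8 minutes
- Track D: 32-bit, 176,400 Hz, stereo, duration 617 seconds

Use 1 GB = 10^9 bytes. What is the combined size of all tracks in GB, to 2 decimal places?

Track A: 192,000 × 615 × 3 × 2 = 708,480,000 bytes.
Track B: 49 minutes = 2,940 s; 100,000 × 2,940 × 4 × 6 = 7,056,000,000 bytes.
Track C: 8 minutes = 480 s; 176,400 × 480 × 1 × 1 = 84,672,000 bytes.
Track D: 176,400 × 617 × 4 × 2 = 870,710,400 bytes.
Total = 8,719,862,400 bytes = 8.72 GB.

8.72 GB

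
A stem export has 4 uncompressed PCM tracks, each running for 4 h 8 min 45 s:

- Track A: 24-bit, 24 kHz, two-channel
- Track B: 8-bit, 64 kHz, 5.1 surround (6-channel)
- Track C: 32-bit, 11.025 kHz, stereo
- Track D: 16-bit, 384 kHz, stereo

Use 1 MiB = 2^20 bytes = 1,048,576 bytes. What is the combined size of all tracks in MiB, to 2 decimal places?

30633.53 MiB

4 h 8 min 45 s = 14,925 s.
Track A: 24,000 × 14,925 × 3 × 2 = 2,149,200,000 bytes.
Track B: 64,000 × 14,925 × 1 × 6 = 5,731,200,000 bytes.
Track C: 11,025 × 14,925 × 4 × 2 = 1,316,385,000 bytes.
Track D: 384,000 × 14,925 × 2 × 2 = 22,924,800,000 bytes.
Total = 32,121,585,000 bytes = 30633.53 MiB.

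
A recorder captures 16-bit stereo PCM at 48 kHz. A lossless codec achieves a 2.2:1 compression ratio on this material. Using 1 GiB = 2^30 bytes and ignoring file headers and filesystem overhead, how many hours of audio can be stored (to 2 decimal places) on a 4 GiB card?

13.67 hours

Uncompressed byte rate = 48,000 × 2 × 2 = 192,000 bytes/s.
After 2.2:1 compression, effective rate ≈ 87272.73 bytes/s.
Capacity = 4 × 1,073,741,824 = 4,294,967,296 bytes.
4,294,967,296 / effective rate ≈ 49213.17 s → 13.67 hours.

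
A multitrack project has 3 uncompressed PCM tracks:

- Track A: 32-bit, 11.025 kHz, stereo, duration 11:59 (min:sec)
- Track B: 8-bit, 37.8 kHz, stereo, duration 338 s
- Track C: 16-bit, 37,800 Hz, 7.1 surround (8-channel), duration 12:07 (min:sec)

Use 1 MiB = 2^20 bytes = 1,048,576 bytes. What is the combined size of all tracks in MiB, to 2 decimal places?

504.17 MiB

Track A: 11:59 (min:sec) = 719 s; 11,025 × 719 × 4 × 2 = 63,415,800 bytes.
Track B: 37,800 × 338 × 1 × 2 = 25,552,800 bytes.
Track C: 12:07 (min:sec) = 727 s; 37,800 × 727 × 2 × 8 = 439,689,600 bytes.
Total = 528,658,200 bytes = 504.17 MiB.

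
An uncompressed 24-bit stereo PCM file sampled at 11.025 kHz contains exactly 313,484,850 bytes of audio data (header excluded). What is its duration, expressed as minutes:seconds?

78:59

Byte rate = 11,025 × 3 × 2 = 66,150 bytes/s.
Duration = 313,484,850 / 66,150 = 4,739 s.
4,739 s = 78:59.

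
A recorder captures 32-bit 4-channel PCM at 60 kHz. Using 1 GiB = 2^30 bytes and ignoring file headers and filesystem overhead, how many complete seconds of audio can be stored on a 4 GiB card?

Uncompressed byte rate = 60,000 × 4 × 4 = 960,000 bytes/s.
Capacity = 4 × 1,073,741,824 = 4,294,967,296 bytes.
4,294,967,296 / 960,000 ≈ 4473.92 s → 4,473 seconds.

4,473 seconds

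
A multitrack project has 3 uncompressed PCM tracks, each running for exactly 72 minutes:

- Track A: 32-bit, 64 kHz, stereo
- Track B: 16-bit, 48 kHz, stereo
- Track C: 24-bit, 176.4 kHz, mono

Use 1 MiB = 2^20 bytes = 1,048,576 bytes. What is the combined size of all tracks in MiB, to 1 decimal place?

5080.6 MiB

exactly 72 minutes = 4,320 s.
Track A: 64,000 × 4,320 × 4 × 2 = 2,211,840,000 bytes.
Track B: 48,000 × 4,320 × 2 × 2 = 829,440,000 bytes.
Track C: 176,400 × 4,320 × 3 × 1 = 2,286,144,000 bytes.
Total = 5,327,424,000 bytes = 5080.6 MiB.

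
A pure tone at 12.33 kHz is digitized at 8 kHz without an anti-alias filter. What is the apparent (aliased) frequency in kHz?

3.67 kHz

Nyquist = 8,000/2 = 4,000 Hz; 12,330 Hz exceeds it.
Alias = |12,330 − 2×8,000| = |12,330 − 16,000| = 3,670 Hz = 3.67 kHz.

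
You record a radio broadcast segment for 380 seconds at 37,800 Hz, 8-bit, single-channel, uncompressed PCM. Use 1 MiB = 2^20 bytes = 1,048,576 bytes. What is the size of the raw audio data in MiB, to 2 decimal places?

Bytes = 37,800 samples/s × 380 s × 1 bytes/sample × 1 ch = 14,364,000 bytes.
14,364,000 / 1,048,576 = 13.70 MiB.

13.70 MiB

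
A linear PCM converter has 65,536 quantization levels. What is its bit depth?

16 bits

log2(65,536) = 16.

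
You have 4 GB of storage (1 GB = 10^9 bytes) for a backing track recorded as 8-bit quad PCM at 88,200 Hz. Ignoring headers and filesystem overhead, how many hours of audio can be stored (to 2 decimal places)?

Uncompressed byte rate = 88,200 × 1 × 4 = 352,800 bytes/s.
Capacity = 4 × 1,000,000,000 = 4,000,000,000 bytes.
4,000,000,000 / 352,800 ≈ 11337.87 s → 3.15 hours.

3.15 hours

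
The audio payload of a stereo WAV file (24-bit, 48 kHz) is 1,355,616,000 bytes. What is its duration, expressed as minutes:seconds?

Byte rate = 48,000 × 3 × 2 = 288,000 bytes/s.
Duration = 1,355,616,000 / 288,000 = 4,707 s.
4,707 s = 78:27.

78:27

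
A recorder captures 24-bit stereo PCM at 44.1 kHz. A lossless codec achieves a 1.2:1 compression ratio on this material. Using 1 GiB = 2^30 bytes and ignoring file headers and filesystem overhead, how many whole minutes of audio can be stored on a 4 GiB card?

Uncompressed byte rate = 44,100 × 3 × 2 = 264,600 bytes/s.
After 1.2:1 compression, effective rate ≈ 220500 bytes/s.
Capacity = 4 × 1,073,741,824 = 4,294,967,296 bytes.
4,294,967,296 / effective rate ≈ 19478.31 s → 324 minutes.

324 minutes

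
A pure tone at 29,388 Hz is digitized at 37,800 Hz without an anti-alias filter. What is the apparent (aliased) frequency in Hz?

Nyquist = 37,800/2 = 18,900 Hz; 29,388 Hz exceeds it.
Alias = |29,388 − 1×37,800| = |29,388 − 37,800| = 8,412 Hz.

8,412 Hz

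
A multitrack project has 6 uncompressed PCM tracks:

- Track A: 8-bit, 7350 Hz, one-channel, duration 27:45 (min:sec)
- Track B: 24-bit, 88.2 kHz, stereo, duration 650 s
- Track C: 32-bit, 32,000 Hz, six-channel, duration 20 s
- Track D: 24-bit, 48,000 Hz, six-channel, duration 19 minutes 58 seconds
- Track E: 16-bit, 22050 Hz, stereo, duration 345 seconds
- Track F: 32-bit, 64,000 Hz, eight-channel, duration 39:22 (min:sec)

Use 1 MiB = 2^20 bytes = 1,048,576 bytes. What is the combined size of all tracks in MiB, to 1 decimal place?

Track A: 27:45 (min:sec) = 1,665 s; 7,350 × 1,665 × 1 × 1 = 12,237,750 bytes.
Track B: 88,200 × 650 × 3 × 2 = 343,980,000 bytes.
Track C: 32,000 × 20 × 4 × 6 = 15,360,000 bytes.
Track D: 19 minutes 58 seconds = 1,198 s; 48,000 × 1,198 × 3 × 6 = 1,035,072,000 bytes.
Track E: 22,050 × 345 × 2 × 2 = 30,429,000 bytes.
Track F: 39:22 (min:sec) = 2,362 s; 64,000 × 2,362 × 4 × 8 = 4,837,376,000 bytes.
Total = 6,274,454,750 bytes = 5983.8 MiB.

5983.8 MiB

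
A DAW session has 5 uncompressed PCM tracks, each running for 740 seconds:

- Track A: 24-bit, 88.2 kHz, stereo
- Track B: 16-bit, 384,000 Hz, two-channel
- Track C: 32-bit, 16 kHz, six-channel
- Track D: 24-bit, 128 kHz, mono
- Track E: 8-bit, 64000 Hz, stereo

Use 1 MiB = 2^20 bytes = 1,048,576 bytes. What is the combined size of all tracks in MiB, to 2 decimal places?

2089.78 MiB

Track A: 88,200 × 740 × 3 × 2 = 391,608,000 bytes.
Track B: 384,000 × 740 × 2 × 2 = 1,136,640,000 bytes.
Track C: 16,000 × 740 × 4 × 6 = 284,160,000 bytes.
Track D: 128,000 × 740 × 3 × 1 = 284,160,000 bytes.
Track E: 64,000 × 740 × 1 × 2 = 94,720,000 bytes.
Total = 2,191,288,000 bytes = 2089.78 MiB.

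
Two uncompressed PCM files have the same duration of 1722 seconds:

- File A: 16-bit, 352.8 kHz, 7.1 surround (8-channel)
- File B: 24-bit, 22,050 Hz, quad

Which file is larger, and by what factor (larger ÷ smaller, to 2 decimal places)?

File A, by a factor of 21.33

File A: 352,800 × 2 × 8 = 5,644,800 bytes/s.
File B: 22,050 × 3 × 4 = 264,600 bytes/s.
File A is larger; ratio = 9,720,345,600 / 455,641,200 = 21.33.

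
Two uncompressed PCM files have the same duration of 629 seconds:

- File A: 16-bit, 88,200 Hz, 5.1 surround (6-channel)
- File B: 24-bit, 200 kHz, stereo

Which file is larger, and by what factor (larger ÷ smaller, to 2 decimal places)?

File A: 88,200 × 2 × 6 = 1,058,400 bytes/s.
File B: 200,000 × 3 × 2 = 1,200,000 bytes/s.
File B is larger; ratio = 754,800,000 / 665,733,600 = 1.13.

File B, by a factor of 1.13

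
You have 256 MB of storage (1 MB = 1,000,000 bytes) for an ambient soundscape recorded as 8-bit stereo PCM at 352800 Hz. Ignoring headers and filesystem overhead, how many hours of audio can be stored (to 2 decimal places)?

Uncompressed byte rate = 352,800 × 1 × 2 = 705,600 bytes/s.
Capacity = 256 × 1,000,000 = 256,000,000 bytes.
256,000,000 / 705,600 ≈ 362.81 s → 0.10 hours.

0.10 hours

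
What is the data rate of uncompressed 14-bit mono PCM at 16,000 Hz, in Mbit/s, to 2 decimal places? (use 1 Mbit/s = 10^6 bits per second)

0.22 Mbit/s

Bit rate = 16,000 × 14 × 1 = 224,000 bits/s.
= 0.22 Mbit/s.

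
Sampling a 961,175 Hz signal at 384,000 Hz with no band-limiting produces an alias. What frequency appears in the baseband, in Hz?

190,825 Hz

Nyquist = 384,000/2 = 192,000 Hz; 961,175 Hz exceeds it.
Alias = |961,175 − 3×384,000| = |961,175 − 1,152,000| = 190,825 Hz.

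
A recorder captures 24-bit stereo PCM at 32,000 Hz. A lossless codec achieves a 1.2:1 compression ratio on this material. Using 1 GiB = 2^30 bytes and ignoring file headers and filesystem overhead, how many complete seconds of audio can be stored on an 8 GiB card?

Uncompressed byte rate = 32,000 × 3 × 2 = 192,000 bytes/s.
After 1.2:1 compression, effective rate ≈ 160000 bytes/s.
Capacity = 8 × 1,073,741,824 = 8,589,934,592 bytes.
8,589,934,592 / effective rate ≈ 53687.09 s → 53,687 seconds.

53,687 seconds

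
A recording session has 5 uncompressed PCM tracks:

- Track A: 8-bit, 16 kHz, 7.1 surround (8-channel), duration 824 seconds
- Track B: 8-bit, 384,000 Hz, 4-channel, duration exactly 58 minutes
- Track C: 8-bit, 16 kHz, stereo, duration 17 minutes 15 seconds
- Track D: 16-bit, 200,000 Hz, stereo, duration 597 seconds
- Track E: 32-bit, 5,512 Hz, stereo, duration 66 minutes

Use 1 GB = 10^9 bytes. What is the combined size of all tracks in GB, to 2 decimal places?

Track A: 16,000 × 824 × 1 × 8 = 105,472,000 bytes.
Track B: exactly 58 minutes = 3,480 s; 384,000 × 3,480 × 1 × 4 = 5,345,280,000 bytes.
Track C: 17 minutes 15 seconds = 1,035 s; 16,000 × 1,035 × 1 × 2 = 33,120,000 bytes.
Track D: 200,000 × 597 × 2 × 2 = 477,600,000 bytes.
Track E: 66 minutes = 3,960 s; 5,512 × 3,960 × 4 × 2 = 174,620,160 bytes.
Total = 6,136,092,160 bytes = 6.14 GB.

6.14 GB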